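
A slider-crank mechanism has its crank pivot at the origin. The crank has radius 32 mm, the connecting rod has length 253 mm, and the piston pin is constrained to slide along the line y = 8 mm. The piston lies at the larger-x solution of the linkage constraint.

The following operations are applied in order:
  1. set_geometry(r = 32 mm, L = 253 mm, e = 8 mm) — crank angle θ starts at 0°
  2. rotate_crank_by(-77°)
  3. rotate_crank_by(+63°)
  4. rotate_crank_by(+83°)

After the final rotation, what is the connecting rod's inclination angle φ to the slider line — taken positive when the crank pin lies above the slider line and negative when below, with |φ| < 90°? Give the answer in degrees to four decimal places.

set_geometry: r = 32 mm, L = 253 mm, e = 8 mm; θ ← 0°
rotate_crank_by(-77°): θ ← 0° -77° = -77°
rotate_crank_by(+63°): θ ← -77° +63° = -14°
rotate_crank_by(+83°): θ ← -14° +83° = 69°
crank pin P = (r cos θ, r sin θ) = (11.467774, 29.874574)
h = r sin θ − e = 29.874574 − 8 = 21.874574
sin φ = h / L = 21.874574 / 253 = 0.08646077
φ = arcsin(0.08646077) = 4.960030°

4.9600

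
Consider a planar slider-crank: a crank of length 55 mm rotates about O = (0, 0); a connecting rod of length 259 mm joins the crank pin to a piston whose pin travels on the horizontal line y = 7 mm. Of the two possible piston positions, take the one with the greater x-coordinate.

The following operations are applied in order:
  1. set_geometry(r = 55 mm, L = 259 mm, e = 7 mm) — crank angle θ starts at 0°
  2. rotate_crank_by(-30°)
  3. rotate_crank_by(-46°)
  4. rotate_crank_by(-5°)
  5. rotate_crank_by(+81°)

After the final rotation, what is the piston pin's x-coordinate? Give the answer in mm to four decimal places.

313.9054

set_geometry: r = 55 mm, L = 259 mm, e = 7 mm; θ ← 0°
rotate_crank_by(-30°): θ ← 0° -30° = -30°
rotate_crank_by(-46°): θ ← -30° -46° = -76°
rotate_crank_by(-5°): θ ← -76° -5° = -81°
rotate_crank_by(+81°): θ ← -81° +81° = 0°
crank pin P = (r cos θ, r sin θ) = (55.000000, 0.000000)
h = r sin θ − e = 0.000000 − 7 = -7.000000
x = r cos θ + √(L² − h²) = 55.000000 + √(67081.0 − 49.0000) = 55.000000 + 258.905388 = 313.905388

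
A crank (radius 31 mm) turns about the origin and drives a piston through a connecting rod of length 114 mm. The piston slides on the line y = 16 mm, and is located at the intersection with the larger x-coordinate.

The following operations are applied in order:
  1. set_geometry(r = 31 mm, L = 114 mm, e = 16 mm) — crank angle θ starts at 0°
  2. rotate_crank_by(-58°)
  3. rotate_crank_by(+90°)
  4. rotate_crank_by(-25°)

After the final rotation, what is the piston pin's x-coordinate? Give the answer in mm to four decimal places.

144.1119

set_geometry: r = 31 mm, L = 114 mm, e = 16 mm; θ ← 0°
rotate_crank_by(-58°): θ ← 0° -58° = -58°
rotate_crank_by(+90°): θ ← -58° +90° = 32°
rotate_crank_by(-25°): θ ← 32° -25° = 7°
crank pin P = (r cos θ, r sin θ) = (30.768931, 3.777950)
h = r sin θ − e = 3.777950 − 16 = -12.222050
x = r cos θ + √(L² − h²) = 30.768931 + √(12996.0 − 149.3785) = 30.768931 + 113.342938 = 144.111868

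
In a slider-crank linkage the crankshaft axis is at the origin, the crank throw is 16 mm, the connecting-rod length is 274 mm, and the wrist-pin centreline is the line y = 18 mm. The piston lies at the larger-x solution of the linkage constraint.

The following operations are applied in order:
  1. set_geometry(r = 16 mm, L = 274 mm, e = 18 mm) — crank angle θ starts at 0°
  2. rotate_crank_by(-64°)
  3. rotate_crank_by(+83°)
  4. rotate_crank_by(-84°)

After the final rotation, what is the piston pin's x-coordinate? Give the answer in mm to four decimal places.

278.8275

set_geometry: r = 16 mm, L = 274 mm, e = 18 mm; θ ← 0°
rotate_crank_by(-64°): θ ← 0° -64° = -64°
rotate_crank_by(+83°): θ ← -64° +83° = 19°
rotate_crank_by(-84°): θ ← 19° -84° = -65°
crank pin P = (r cos θ, r sin θ) = (6.761892, -14.500925)
h = r sin θ − e = -14.500925 − 18 = -32.500925
x = r cos θ + √(L² − h²) = 6.761892 + √(75076.0 − 1056.3101) = 6.761892 + 272.065599 = 278.827491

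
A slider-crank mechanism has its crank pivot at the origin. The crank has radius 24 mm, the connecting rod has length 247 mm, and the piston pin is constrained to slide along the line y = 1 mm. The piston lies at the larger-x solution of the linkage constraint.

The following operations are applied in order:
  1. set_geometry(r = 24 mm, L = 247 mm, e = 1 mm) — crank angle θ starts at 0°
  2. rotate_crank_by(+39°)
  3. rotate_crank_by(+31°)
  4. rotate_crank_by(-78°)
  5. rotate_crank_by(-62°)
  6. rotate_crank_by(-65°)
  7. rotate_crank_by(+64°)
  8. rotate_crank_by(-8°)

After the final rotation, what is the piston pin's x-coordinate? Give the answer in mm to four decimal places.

set_geometry: r = 24 mm, L = 247 mm, e = 1 mm; θ ← 0°
rotate_crank_by(+39°): θ ← 0° +39° = 39°
rotate_crank_by(+31°): θ ← 39° +31° = 70°
rotate_crank_by(-78°): θ ← 70° -78° = -8°
rotate_crank_by(-62°): θ ← -8° -62° = -70°
rotate_crank_by(-65°): θ ← -70° -65° = -135°
rotate_crank_by(+64°): θ ← -135° +64° = -71°
rotate_crank_by(-8°): θ ← -71° -8° = -79°
crank pin P = (r cos θ, r sin θ) = (4.579416, -23.559052)
h = r sin θ − e = -23.559052 − 1 = -24.559052
x = r cos θ + √(L² − h²) = 4.579416 + √(61009.0 − 603.1471) = 4.579416 + 245.776022 = 250.355438

250.3554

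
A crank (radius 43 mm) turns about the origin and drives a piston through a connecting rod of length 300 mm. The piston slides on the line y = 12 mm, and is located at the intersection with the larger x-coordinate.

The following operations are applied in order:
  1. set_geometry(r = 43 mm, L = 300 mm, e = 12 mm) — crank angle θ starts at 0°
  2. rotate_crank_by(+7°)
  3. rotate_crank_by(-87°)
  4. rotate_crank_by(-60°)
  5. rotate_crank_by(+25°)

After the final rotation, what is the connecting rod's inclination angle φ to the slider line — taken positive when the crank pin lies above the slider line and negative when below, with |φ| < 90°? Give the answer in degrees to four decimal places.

-9.7822

set_geometry: r = 43 mm, L = 300 mm, e = 12 mm; θ ← 0°
rotate_crank_by(+7°): θ ← 0° +7° = 7°
rotate_crank_by(-87°): θ ← 7° -87° = -80°
rotate_crank_by(-60°): θ ← -80° -60° = -140°
rotate_crank_by(+25°): θ ← -140° +25° = -115°
crank pin P = (r cos θ, r sin θ) = (-18.172585, -38.971235)
h = r sin θ − e = -38.971235 − 12 = -50.971235
sin φ = h / L = -50.971235 / 300 = -0.16990412
φ = arcsin(-0.16990412) = -9.782244°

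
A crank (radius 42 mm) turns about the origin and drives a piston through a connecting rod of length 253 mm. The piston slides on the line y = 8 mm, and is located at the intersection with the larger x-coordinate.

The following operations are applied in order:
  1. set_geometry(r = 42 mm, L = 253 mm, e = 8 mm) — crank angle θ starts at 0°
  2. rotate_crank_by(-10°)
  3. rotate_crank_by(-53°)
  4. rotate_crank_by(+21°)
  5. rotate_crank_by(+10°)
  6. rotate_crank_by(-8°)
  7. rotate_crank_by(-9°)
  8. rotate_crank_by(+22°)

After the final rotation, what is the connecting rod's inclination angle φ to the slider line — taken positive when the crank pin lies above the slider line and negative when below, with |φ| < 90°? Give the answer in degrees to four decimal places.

set_geometry: r = 42 mm, L = 253 mm, e = 8 mm; θ ← 0°
rotate_crank_by(-10°): θ ← 0° -10° = -10°
rotate_crank_by(-53°): θ ← -10° -53° = -63°
rotate_crank_by(+21°): θ ← -63° +21° = -42°
rotate_crank_by(+10°): θ ← -42° +10° = -32°
rotate_crank_by(-8°): θ ← -32° -8° = -40°
rotate_crank_by(-9°): θ ← -40° -9° = -49°
rotate_crank_by(+22°): θ ← -49° +22° = -27°
crank pin P = (r cos θ, r sin θ) = (37.422274, -19.067601)
h = r sin θ − e = -19.067601 − 8 = -27.067601
sin φ = h / L = -27.067601 / 253 = -0.10698657
φ = arcsin(-0.10698657) = -6.141633°

-6.1416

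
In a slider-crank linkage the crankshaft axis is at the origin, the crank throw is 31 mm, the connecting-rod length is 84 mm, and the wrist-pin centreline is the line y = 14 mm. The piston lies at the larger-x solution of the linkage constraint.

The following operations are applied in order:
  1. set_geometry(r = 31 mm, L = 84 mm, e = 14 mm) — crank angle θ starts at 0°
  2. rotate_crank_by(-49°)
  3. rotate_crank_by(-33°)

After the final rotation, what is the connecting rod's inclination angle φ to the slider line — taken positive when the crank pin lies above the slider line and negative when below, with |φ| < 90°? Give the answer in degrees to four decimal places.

-32.1490

set_geometry: r = 31 mm, L = 84 mm, e = 14 mm; θ ← 0°
rotate_crank_by(-49°): θ ← 0° -49° = -49°
rotate_crank_by(-33°): θ ← -49° -33° = -82°
crank pin P = (r cos θ, r sin θ) = (4.314366, -30.698310)
h = r sin θ − e = -30.698310 − 14 = -44.698310
sin φ = h / L = -44.698310 / 84 = -0.53212274
φ = arcsin(-0.53212274) = -32.148992°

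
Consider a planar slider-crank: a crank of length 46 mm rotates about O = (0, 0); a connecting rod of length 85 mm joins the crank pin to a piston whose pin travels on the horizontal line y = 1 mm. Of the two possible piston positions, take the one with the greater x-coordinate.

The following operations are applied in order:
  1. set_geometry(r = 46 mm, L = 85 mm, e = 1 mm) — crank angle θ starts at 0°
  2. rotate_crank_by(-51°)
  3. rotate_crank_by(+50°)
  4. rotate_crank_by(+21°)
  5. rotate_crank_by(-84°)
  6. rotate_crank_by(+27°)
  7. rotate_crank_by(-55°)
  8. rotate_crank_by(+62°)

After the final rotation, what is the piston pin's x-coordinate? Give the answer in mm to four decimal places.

121.3786

set_geometry: r = 46 mm, L = 85 mm, e = 1 mm; θ ← 0°
rotate_crank_by(-51°): θ ← 0° -51° = -51°
rotate_crank_by(+50°): θ ← -51° +50° = -1°
rotate_crank_by(+21°): θ ← -1° +21° = 20°
rotate_crank_by(-84°): θ ← 20° -84° = -64°
rotate_crank_by(+27°): θ ← -64° +27° = -37°
rotate_crank_by(-55°): θ ← -37° -55° = -92°
rotate_crank_by(+62°): θ ← -92° +62° = -30°
crank pin P = (r cos θ, r sin θ) = (39.837169, -23.000000)
h = r sin θ − e = -23.000000 − 1 = -24.000000
x = r cos θ + √(L² − h²) = 39.837169 + √(7225.0 − 576.0000) = 39.837169 + 81.541401 = 121.378569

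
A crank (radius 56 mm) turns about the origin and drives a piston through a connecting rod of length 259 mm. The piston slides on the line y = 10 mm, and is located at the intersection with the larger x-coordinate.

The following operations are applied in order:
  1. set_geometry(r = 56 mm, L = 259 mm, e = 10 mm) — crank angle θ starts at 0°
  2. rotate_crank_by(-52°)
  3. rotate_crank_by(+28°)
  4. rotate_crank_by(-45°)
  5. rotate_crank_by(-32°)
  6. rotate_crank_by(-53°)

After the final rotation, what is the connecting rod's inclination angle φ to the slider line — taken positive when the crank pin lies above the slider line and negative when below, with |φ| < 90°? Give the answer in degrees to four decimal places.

set_geometry: r = 56 mm, L = 259 mm, e = 10 mm; θ ← 0°
rotate_crank_by(-52°): θ ← 0° -52° = -52°
rotate_crank_by(+28°): θ ← -52° +28° = -24°
rotate_crank_by(-45°): θ ← -24° -45° = -69°
rotate_crank_by(-32°): θ ← -69° -32° = -101°
rotate_crank_by(-53°): θ ← -101° -53° = -154°
crank pin P = (r cos θ, r sin θ) = (-50.332467, -24.548784)
h = r sin θ − e = -24.548784 − 10 = -34.548784
sin φ = h / L = -34.548784 / 259 = -0.13339299
φ = arcsin(-0.13339299) = -7.665705°

-7.6657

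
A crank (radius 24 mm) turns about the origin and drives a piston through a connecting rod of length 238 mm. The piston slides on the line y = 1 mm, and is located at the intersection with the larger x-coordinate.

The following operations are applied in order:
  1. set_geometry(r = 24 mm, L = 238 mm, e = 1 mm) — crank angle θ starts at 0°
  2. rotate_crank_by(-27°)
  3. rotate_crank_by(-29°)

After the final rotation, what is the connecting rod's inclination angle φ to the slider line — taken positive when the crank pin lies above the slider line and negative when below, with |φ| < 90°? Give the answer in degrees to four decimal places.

set_geometry: r = 24 mm, L = 238 mm, e = 1 mm; θ ← 0°
rotate_crank_by(-27°): θ ← 0° -27° = -27°
rotate_crank_by(-29°): θ ← -27° -29° = -56°
crank pin P = (r cos θ, r sin θ) = (13.420630, -19.896902)
h = r sin θ − e = -19.896902 − 1 = -20.896902
sin φ = h / L = -20.896902 / 238 = -0.08780211
φ = arcsin(-0.08780211) = -5.037177°

-5.0372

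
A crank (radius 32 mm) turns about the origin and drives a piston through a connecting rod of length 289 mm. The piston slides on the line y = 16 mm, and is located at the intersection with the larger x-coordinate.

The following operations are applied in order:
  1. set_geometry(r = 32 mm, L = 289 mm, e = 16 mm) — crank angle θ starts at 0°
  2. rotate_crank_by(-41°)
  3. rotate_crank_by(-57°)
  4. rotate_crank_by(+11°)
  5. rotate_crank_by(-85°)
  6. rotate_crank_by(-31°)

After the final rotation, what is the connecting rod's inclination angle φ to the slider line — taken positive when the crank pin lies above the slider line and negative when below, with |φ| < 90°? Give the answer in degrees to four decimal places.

-0.6932

set_geometry: r = 32 mm, L = 289 mm, e = 16 mm; θ ← 0°
rotate_crank_by(-41°): θ ← 0° -41° = -41°
rotate_crank_by(-57°): θ ← -41° -57° = -98°
rotate_crank_by(+11°): θ ← -98° +11° = -87°
rotate_crank_by(-85°): θ ← -87° -85° = -172°
rotate_crank_by(-31°): θ ← -172° -31° = -203°
crank pin P = (r cos θ, r sin θ) = (-29.456155, 12.503396)
h = r sin θ − e = 12.503396 − 16 = -3.496604
sin φ = h / L = -3.496604 / 289 = -0.01209898
φ = arcsin(-0.01209898) = -0.693237°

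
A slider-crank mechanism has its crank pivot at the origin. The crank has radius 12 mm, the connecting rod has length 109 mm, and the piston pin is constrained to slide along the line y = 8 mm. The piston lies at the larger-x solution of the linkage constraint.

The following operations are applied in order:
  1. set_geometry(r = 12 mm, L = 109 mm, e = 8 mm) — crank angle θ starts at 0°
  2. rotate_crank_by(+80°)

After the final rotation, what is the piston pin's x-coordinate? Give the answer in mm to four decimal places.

111.0169

set_geometry: r = 12 mm, L = 109 mm, e = 8 mm; θ ← 0°
rotate_crank_by(+80°): θ ← 0° +80° = 80°
crank pin P = (r cos θ, r sin θ) = (2.083778, 11.817693)
h = r sin θ − e = 11.817693 − 8 = 3.817693
x = r cos θ + √(L² − h²) = 2.083778 + √(11881.0 − 14.5748) = 2.083778 + 108.933123 = 111.016901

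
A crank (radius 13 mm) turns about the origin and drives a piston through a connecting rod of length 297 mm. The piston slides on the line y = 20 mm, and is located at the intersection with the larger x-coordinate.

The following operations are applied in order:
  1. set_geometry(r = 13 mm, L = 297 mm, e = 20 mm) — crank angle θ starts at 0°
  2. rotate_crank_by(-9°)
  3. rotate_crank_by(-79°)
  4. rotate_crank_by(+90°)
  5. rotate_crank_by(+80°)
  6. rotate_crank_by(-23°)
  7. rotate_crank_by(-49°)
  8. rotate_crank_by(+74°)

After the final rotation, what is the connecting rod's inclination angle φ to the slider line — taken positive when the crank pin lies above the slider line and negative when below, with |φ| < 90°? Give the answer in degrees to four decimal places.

-1.3643

set_geometry: r = 13 mm, L = 297 mm, e = 20 mm; θ ← 0°
rotate_crank_by(-9°): θ ← 0° -9° = -9°
rotate_crank_by(-79°): θ ← -9° -79° = -88°
rotate_crank_by(+90°): θ ← -88° +90° = 2°
rotate_crank_by(+80°): θ ← 2° +80° = 82°
rotate_crank_by(-23°): θ ← 82° -23° = 59°
rotate_crank_by(-49°): θ ← 59° -49° = 10°
rotate_crank_by(+74°): θ ← 10° +74° = 84°
crank pin P = (r cos θ, r sin θ) = (1.358870, 12.928785)
h = r sin θ − e = 12.928785 − 20 = -7.071215
sin φ = h / L = -7.071215 / 297 = -0.02380881
φ = arcsin(-0.02380881) = -1.364273°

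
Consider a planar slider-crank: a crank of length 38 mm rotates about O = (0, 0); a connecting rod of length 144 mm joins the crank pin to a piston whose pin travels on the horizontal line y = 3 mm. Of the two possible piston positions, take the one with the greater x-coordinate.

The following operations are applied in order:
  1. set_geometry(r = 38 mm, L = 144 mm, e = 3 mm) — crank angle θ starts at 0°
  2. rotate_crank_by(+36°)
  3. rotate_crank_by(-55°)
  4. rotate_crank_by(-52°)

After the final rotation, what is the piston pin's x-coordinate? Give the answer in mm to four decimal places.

151.0095

set_geometry: r = 38 mm, L = 144 mm, e = 3 mm; θ ← 0°
rotate_crank_by(+36°): θ ← 0° +36° = 36°
rotate_crank_by(-55°): θ ← 36° -55° = -19°
rotate_crank_by(-52°): θ ← -19° -52° = -71°
crank pin P = (r cos θ, r sin θ) = (12.371590, -35.929706)
h = r sin θ − e = -35.929706 − 3 = -38.929706
x = r cos θ + √(L² − h²) = 12.371590 + √(20736.0 − 1515.5220) = 12.371590 + 138.637939 = 151.009528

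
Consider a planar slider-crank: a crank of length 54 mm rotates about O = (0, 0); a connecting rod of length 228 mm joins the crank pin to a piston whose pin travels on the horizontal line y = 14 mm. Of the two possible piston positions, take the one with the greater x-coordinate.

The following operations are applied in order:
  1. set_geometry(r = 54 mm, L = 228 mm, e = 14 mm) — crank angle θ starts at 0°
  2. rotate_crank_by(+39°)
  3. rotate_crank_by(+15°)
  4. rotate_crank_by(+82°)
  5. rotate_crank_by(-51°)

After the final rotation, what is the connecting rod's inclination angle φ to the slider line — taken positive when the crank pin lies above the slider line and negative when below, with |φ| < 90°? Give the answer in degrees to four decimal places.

10.0517

set_geometry: r = 54 mm, L = 228 mm, e = 14 mm; θ ← 0°
rotate_crank_by(+39°): θ ← 0° +39° = 39°
rotate_crank_by(+15°): θ ← 39° +15° = 54°
rotate_crank_by(+82°): θ ← 54° +82° = 136°
rotate_crank_by(-51°): θ ← 136° -51° = 85°
crank pin P = (r cos θ, r sin θ) = (4.706410, 53.794514)
h = r sin θ − e = 53.794514 − 14 = 39.794514
sin φ = h / L = 39.794514 / 228 = 0.17453734
φ = arcsin(0.17453734) = 10.051735°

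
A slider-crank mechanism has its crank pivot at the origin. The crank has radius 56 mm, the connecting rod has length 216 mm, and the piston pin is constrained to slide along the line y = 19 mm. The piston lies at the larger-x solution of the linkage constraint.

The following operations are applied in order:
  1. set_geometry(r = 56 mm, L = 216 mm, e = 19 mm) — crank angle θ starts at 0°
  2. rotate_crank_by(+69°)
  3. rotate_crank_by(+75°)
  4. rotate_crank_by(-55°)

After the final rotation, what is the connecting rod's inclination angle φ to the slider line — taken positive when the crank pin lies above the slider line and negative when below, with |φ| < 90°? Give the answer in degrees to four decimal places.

set_geometry: r = 56 mm, L = 216 mm, e = 19 mm; θ ← 0°
rotate_crank_by(+69°): θ ← 0° +69° = 69°
rotate_crank_by(+75°): θ ← 69° +75° = 144°
rotate_crank_by(-55°): θ ← 144° -55° = 89°
crank pin P = (r cos θ, r sin θ) = (0.977335, 55.991471)
h = r sin θ − e = 55.991471 − 19 = 36.991471
sin φ = h / L = 36.991471 / 216 = 0.17125681
φ = arcsin(0.17125681) = 9.860901°

9.8609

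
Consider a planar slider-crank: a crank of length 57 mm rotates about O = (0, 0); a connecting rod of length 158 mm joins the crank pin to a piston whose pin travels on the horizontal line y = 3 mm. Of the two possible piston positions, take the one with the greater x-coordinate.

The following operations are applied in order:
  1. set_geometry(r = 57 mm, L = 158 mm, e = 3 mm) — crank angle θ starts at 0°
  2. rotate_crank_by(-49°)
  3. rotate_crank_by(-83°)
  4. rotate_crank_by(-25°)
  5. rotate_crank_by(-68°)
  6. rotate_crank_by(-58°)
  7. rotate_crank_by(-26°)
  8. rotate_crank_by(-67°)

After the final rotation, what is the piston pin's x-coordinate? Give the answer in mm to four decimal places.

set_geometry: r = 57 mm, L = 158 mm, e = 3 mm; θ ← 0°
rotate_crank_by(-49°): θ ← 0° -49° = -49°
rotate_crank_by(-83°): θ ← -49° -83° = -132°
rotate_crank_by(-25°): θ ← -132° -25° = -157°
rotate_crank_by(-68°): θ ← -157° -68° = -225°
rotate_crank_by(-58°): θ ← -225° -58° = -283°
rotate_crank_by(-26°): θ ← -283° -26° = -309°
rotate_crank_by(-67°): θ ← -309° -67° = -376°
crank pin P = (r cos θ, r sin θ) = (54.791917, -15.711329)
h = r sin θ − e = -15.711329 − 3 = -18.711329
x = r cos θ + √(L² − h²) = 54.791917 + √(24964.0 − 350.1138) = 54.791917 + 156.888133 = 211.680049

211.6800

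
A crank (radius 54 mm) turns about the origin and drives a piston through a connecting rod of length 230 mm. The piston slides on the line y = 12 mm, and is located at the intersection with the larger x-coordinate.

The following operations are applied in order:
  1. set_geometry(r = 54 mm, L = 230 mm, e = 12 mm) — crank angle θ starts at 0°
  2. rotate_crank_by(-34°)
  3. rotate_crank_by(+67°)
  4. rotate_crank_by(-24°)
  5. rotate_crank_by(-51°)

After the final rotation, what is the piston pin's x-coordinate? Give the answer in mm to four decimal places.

265.0369

set_geometry: r = 54 mm, L = 230 mm, e = 12 mm; θ ← 0°
rotate_crank_by(-34°): θ ← 0° -34° = -34°
rotate_crank_by(+67°): θ ← -34° +67° = 33°
rotate_crank_by(-24°): θ ← 33° -24° = 9°
rotate_crank_by(-51°): θ ← 9° -51° = -42°
crank pin P = (r cos θ, r sin θ) = (40.129821, -36.133053)
h = r sin θ − e = -36.133053 − 12 = -48.133053
x = r cos θ + √(L² − h²) = 40.129821 + √(52900.0 − 2316.7908) = 40.129821 + 224.907112 = 265.036933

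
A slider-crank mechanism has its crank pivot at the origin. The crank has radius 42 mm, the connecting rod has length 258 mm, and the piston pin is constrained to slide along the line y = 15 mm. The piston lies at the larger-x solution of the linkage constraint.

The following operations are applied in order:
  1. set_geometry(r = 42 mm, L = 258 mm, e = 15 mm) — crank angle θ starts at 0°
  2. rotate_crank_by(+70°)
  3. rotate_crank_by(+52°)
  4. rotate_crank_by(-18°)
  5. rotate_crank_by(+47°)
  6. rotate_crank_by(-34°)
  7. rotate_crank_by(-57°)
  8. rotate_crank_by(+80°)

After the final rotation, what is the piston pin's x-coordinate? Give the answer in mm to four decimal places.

225.5470

set_geometry: r = 42 mm, L = 258 mm, e = 15 mm; θ ← 0°
rotate_crank_by(+70°): θ ← 0° +70° = 70°
rotate_crank_by(+52°): θ ← 70° +52° = 122°
rotate_crank_by(-18°): θ ← 122° -18° = 104°
rotate_crank_by(+47°): θ ← 104° +47° = 151°
rotate_crank_by(-34°): θ ← 151° -34° = 117°
rotate_crank_by(-57°): θ ← 117° -57° = 60°
rotate_crank_by(+80°): θ ← 60° +80° = 140°
crank pin P = (r cos θ, r sin θ) = (-32.173867, 26.997080)
h = r sin θ − e = 26.997080 − 15 = 11.997080
x = r cos θ + √(L² − h²) = -32.173867 + √(66564.0 − 143.9299) = -32.173867 + 257.720915 = 225.547048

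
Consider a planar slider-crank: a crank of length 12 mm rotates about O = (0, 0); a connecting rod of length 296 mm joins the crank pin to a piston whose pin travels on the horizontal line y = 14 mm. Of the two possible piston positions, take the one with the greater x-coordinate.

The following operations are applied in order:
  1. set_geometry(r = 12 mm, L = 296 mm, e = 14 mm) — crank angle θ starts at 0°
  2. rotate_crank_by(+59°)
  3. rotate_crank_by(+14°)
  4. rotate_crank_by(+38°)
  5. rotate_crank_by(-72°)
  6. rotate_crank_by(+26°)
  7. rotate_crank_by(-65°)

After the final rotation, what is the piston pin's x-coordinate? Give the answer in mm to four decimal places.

307.6687

set_geometry: r = 12 mm, L = 296 mm, e = 14 mm; θ ← 0°
rotate_crank_by(+59°): θ ← 0° +59° = 59°
rotate_crank_by(+14°): θ ← 59° +14° = 73°
rotate_crank_by(+38°): θ ← 73° +38° = 111°
rotate_crank_by(-72°): θ ← 111° -72° = 39°
rotate_crank_by(+26°): θ ← 39° +26° = 65°
rotate_crank_by(-65°): θ ← 65° -65° = 0°
crank pin P = (r cos θ, r sin θ) = (12.000000, 0.000000)
h = r sin θ − e = 0.000000 − 14 = -14.000000
x = r cos θ + √(L² − h²) = 12.000000 + √(87616.0 − 196.0000) = 12.000000 + 295.668734 = 307.668734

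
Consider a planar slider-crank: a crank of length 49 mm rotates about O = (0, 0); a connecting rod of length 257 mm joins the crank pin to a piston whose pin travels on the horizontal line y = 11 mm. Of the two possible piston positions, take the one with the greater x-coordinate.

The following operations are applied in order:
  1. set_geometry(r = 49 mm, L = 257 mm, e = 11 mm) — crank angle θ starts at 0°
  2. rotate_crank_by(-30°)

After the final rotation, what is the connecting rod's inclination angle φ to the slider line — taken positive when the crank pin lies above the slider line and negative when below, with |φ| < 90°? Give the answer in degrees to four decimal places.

-7.9398

set_geometry: r = 49 mm, L = 257 mm, e = 11 mm; θ ← 0°
rotate_crank_by(-30°): θ ← 0° -30° = -30°
crank pin P = (r cos θ, r sin θ) = (42.435245, -24.500000)
h = r sin θ − e = -24.500000 − 11 = -35.500000
sin φ = h / L = -35.500000 / 257 = -0.13813230
φ = arcsin(-0.13813230) = -7.939785°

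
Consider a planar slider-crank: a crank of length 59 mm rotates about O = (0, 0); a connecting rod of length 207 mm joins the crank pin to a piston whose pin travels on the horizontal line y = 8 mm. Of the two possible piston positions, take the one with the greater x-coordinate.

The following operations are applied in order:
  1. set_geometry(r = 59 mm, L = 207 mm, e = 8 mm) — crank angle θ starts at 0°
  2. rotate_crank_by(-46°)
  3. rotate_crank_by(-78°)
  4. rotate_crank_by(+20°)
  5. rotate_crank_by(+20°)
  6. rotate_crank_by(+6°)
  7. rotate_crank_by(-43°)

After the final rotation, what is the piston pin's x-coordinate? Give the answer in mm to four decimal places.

set_geometry: r = 59 mm, L = 207 mm, e = 8 mm; θ ← 0°
rotate_crank_by(-46°): θ ← 0° -46° = -46°
rotate_crank_by(-78°): θ ← -46° -78° = -124°
rotate_crank_by(+20°): θ ← -124° +20° = -104°
rotate_crank_by(+20°): θ ← -104° +20° = -84°
rotate_crank_by(+6°): θ ← -84° +6° = -78°
rotate_crank_by(-43°): θ ← -78° -43° = -121°
crank pin P = (r cos θ, r sin θ) = (-30.387246, -50.572871)
h = r sin θ − e = -50.572871 − 8 = -58.572871
x = r cos θ + √(L² − h²) = -30.387246 + √(42849.0 − 3430.7812) = -30.387246 + 198.540220 = 168.152973

168.1530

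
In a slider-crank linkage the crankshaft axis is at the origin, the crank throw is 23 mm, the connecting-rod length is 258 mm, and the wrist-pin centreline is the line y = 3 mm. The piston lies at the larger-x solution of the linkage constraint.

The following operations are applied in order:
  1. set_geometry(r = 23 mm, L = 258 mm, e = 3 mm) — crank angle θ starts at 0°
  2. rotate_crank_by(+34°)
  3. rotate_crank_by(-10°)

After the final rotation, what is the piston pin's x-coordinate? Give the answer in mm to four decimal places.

set_geometry: r = 23 mm, L = 258 mm, e = 3 mm; θ ← 0°
rotate_crank_by(+34°): θ ← 0° +34° = 34°
rotate_crank_by(-10°): θ ← 34° -10° = 24°
crank pin P = (r cos θ, r sin θ) = (21.011546, 9.354943)
h = r sin θ − e = 9.354943 − 3 = 6.354943
x = r cos θ + √(L² − h²) = 21.011546 + √(66564.0 − 40.3853) = 21.011546 + 257.921722 = 278.933268

278.9333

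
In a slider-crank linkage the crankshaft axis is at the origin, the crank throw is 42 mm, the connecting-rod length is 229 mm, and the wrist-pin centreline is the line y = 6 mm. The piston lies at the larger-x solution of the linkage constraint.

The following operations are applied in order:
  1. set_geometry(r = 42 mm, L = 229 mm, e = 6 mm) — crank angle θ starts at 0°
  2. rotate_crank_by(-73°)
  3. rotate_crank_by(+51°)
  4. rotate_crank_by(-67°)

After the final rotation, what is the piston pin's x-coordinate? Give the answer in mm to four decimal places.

224.6473

set_geometry: r = 42 mm, L = 229 mm, e = 6 mm; θ ← 0°
rotate_crank_by(-73°): θ ← 0° -73° = -73°
rotate_crank_by(+51°): θ ← -73° +51° = -22°
rotate_crank_by(-67°): θ ← -22° -67° = -89°
crank pin P = (r cos θ, r sin θ) = (0.733001, -41.993603)
h = r sin θ − e = -41.993603 − 6 = -47.993603
x = r cos θ + √(L² − h²) = 0.733001 + √(52441.0 − 2303.3859) = 0.733001 + 223.914301 = 224.647302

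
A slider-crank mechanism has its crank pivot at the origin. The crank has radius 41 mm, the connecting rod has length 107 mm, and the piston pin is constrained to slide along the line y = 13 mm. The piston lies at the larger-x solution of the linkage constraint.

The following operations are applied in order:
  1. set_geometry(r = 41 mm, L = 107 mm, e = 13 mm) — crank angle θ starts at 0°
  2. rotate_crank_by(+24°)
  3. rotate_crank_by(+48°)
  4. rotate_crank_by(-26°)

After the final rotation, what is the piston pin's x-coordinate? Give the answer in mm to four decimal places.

set_geometry: r = 41 mm, L = 107 mm, e = 13 mm; θ ← 0°
rotate_crank_by(+24°): θ ← 0° +24° = 24°
rotate_crank_by(+48°): θ ← 24° +48° = 72°
rotate_crank_by(-26°): θ ← 72° -26° = 46°
crank pin P = (r cos θ, r sin θ) = (28.480993, 29.492932)
h = r sin θ − e = 29.492932 − 13 = 16.492932
x = r cos θ + √(L² − h²) = 28.480993 + √(11449.0 − 272.0168) = 28.480993 + 105.721252 = 134.202246

134.2022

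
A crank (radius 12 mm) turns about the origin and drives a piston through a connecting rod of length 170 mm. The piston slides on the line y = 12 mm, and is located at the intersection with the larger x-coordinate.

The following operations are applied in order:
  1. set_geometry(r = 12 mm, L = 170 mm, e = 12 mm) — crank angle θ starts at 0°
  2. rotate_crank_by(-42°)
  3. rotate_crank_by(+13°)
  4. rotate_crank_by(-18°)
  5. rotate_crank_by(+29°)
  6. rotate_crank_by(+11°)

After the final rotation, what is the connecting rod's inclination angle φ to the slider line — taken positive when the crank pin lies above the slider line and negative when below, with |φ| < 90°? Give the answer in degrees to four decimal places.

-4.5421

set_geometry: r = 12 mm, L = 170 mm, e = 12 mm; θ ← 0°
rotate_crank_by(-42°): θ ← 0° -42° = -42°
rotate_crank_by(+13°): θ ← -42° +13° = -29°
rotate_crank_by(-18°): θ ← -29° -18° = -47°
rotate_crank_by(+29°): θ ← -47° +29° = -18°
rotate_crank_by(+11°): θ ← -18° +11° = -7°
crank pin P = (r cos θ, r sin θ) = (11.910554, -1.462432)
h = r sin θ − e = -1.462432 − 12 = -13.462432
sin φ = h / L = -13.462432 / 170 = -0.07919078
φ = arcsin(-0.07919078) = -4.542053°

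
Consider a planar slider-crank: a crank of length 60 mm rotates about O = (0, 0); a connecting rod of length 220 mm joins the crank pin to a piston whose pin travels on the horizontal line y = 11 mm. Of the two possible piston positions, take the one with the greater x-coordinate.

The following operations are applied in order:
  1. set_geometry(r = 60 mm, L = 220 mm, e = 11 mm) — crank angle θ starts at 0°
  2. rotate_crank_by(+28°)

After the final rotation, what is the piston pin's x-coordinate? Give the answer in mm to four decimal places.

272.3059

set_geometry: r = 60 mm, L = 220 mm, e = 11 mm; θ ← 0°
rotate_crank_by(+28°): θ ← 0° +28° = 28°
crank pin P = (r cos θ, r sin θ) = (52.976856, 28.168294)
h = r sin θ − e = 28.168294 − 11 = 17.168294
x = r cos θ + √(L² − h²) = 52.976856 + √(48400.0 − 294.7503) = 52.976856 + 219.329090 = 272.305946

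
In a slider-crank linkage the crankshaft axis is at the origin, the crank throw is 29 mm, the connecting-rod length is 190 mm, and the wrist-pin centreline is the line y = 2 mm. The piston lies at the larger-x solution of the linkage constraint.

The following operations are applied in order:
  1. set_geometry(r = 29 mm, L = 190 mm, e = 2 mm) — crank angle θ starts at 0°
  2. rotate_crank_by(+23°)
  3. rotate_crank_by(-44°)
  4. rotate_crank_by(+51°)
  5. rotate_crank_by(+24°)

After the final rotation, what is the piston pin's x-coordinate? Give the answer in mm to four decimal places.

205.8298

set_geometry: r = 29 mm, L = 190 mm, e = 2 mm; θ ← 0°
rotate_crank_by(+23°): θ ← 0° +23° = 23°
rotate_crank_by(-44°): θ ← 23° -44° = -21°
rotate_crank_by(+51°): θ ← -21° +51° = 30°
rotate_crank_by(+24°): θ ← 30° +24° = 54°
crank pin P = (r cos θ, r sin θ) = (17.045772, 23.461493)
h = r sin θ − e = 23.461493 − 2 = 21.461493
x = r cos θ + √(L² − h²) = 17.045772 + √(36100.0 − 460.5957) = 17.045772 + 188.784015 = 205.829787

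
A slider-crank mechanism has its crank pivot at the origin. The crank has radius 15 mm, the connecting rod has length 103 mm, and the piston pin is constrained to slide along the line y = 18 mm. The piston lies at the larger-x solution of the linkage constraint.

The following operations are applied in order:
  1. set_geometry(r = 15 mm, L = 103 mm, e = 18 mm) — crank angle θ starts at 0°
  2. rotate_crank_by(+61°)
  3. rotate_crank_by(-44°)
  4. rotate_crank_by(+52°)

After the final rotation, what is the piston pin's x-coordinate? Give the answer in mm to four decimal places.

set_geometry: r = 15 mm, L = 103 mm, e = 18 mm; θ ← 0°
rotate_crank_by(+61°): θ ← 0° +61° = 61°
rotate_crank_by(-44°): θ ← 61° -44° = 17°
rotate_crank_by(+52°): θ ← 17° +52° = 69°
crank pin P = (r cos θ, r sin θ) = (5.375519, 14.003706)
h = r sin θ − e = 14.003706 − 18 = -3.996294
x = r cos θ + √(L² − h²) = 5.375519 + √(10609.0 − 15.9704) = 5.375519 + 102.922445 = 108.297964

108.2980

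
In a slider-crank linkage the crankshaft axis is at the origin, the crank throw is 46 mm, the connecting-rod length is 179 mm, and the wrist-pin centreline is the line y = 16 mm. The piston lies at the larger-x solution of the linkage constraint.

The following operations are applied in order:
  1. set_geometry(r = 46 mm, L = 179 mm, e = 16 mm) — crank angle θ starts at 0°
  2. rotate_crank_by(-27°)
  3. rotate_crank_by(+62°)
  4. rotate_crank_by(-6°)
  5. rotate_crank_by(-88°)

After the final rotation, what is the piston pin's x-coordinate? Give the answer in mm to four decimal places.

193.8932

set_geometry: r = 46 mm, L = 179 mm, e = 16 mm; θ ← 0°
rotate_crank_by(-27°): θ ← 0° -27° = -27°
rotate_crank_by(+62°): θ ← -27° +62° = 35°
rotate_crank_by(-6°): θ ← 35° -6° = 29°
rotate_crank_by(-88°): θ ← 29° -88° = -59°
crank pin P = (r cos θ, r sin θ) = (23.691751, -39.429696)
h = r sin θ − e = -39.429696 − 16 = -55.429696
x = r cos θ + √(L² − h²) = 23.691751 + √(32041.0 − 3072.4512) = 23.691751 + 170.201495 = 193.893246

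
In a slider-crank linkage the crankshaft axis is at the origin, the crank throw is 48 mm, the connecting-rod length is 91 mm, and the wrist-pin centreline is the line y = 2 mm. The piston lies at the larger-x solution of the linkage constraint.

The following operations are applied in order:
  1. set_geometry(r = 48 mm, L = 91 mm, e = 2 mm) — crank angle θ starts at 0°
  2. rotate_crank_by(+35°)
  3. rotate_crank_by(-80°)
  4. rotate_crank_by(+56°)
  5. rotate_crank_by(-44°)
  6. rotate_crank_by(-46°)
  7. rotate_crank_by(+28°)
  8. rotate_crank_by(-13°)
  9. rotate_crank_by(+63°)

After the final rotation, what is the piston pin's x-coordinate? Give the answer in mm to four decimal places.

set_geometry: r = 48 mm, L = 91 mm, e = 2 mm; θ ← 0°
rotate_crank_by(+35°): θ ← 0° +35° = 35°
rotate_crank_by(-80°): θ ← 35° -80° = -45°
rotate_crank_by(+56°): θ ← -45° +56° = 11°
rotate_crank_by(-44°): θ ← 11° -44° = -33°
rotate_crank_by(-46°): θ ← -33° -46° = -79°
rotate_crank_by(+28°): θ ← -79° +28° = -51°
rotate_crank_by(-13°): θ ← -51° -13° = -64°
rotate_crank_by(+63°): θ ← -64° +63° = -1°
crank pin P = (r cos θ, r sin θ) = (47.992689, -0.837716)
h = r sin θ − e = -0.837716 − 2 = -2.837716
x = r cos θ + √(L² − h²) = 47.992689 + √(8281.0 − 8.0526) = 47.992689 + 90.955744 = 138.948433

138.9484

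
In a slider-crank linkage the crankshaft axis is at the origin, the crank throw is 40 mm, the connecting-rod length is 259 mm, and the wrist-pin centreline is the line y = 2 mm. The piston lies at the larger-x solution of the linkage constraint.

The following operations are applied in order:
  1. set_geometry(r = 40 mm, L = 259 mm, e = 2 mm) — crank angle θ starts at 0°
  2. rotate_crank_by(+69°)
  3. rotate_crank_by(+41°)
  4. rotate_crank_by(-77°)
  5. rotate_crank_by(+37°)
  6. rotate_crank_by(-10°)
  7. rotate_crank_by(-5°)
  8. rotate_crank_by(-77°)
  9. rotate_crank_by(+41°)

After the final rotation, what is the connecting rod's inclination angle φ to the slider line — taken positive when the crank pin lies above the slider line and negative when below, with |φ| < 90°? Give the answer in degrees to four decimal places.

set_geometry: r = 40 mm, L = 259 mm, e = 2 mm; θ ← 0°
rotate_crank_by(+69°): θ ← 0° +69° = 69°
rotate_crank_by(+41°): θ ← 69° +41° = 110°
rotate_crank_by(-77°): θ ← 110° -77° = 33°
rotate_crank_by(+37°): θ ← 33° +37° = 70°
rotate_crank_by(-10°): θ ← 70° -10° = 60°
rotate_crank_by(-5°): θ ← 60° -5° = 55°
rotate_crank_by(-77°): θ ← 55° -77° = -22°
rotate_crank_by(+41°): θ ← -22° +41° = 19°
crank pin P = (r cos θ, r sin θ) = (37.820743, 13.022726)
h = r sin θ − e = 13.022726 − 2 = 11.022726
sin φ = h / L = 11.022726 / 259 = 0.04255879
φ = arcsin(0.04255879) = 2.439176°

2.4392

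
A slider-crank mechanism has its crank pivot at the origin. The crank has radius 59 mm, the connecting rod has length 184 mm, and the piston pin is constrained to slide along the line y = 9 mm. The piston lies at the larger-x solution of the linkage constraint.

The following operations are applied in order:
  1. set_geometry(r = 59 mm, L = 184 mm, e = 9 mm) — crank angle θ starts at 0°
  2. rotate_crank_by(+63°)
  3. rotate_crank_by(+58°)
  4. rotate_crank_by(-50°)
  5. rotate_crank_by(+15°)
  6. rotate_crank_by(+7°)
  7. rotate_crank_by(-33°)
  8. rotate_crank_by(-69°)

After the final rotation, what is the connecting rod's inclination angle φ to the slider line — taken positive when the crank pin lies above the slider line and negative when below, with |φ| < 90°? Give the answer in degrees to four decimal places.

set_geometry: r = 59 mm, L = 184 mm, e = 9 mm; θ ← 0°
rotate_crank_by(+63°): θ ← 0° +63° = 63°
rotate_crank_by(+58°): θ ← 63° +58° = 121°
rotate_crank_by(-50°): θ ← 121° -50° = 71°
rotate_crank_by(+15°): θ ← 71° +15° = 86°
rotate_crank_by(+7°): θ ← 86° +7° = 93°
rotate_crank_by(-33°): θ ← 93° -33° = 60°
rotate_crank_by(-69°): θ ← 60° -69° = -9°
crank pin P = (r cos θ, r sin θ) = (58.273612, -9.229633)
h = r sin θ − e = -9.229633 − 9 = -18.229633
sin φ = h / L = -18.229633 / 184 = -0.09907409
φ = arcsin(-0.09907409) = -5.685855°

-5.6859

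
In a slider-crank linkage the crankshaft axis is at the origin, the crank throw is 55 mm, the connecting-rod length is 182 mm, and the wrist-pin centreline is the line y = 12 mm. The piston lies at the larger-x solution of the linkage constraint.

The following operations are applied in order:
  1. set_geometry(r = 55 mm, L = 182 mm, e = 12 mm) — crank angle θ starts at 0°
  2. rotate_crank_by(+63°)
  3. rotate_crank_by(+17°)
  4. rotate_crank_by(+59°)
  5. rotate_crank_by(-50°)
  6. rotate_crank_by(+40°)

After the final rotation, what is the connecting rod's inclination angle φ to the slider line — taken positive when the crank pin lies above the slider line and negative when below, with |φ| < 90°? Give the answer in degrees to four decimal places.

set_geometry: r = 55 mm, L = 182 mm, e = 12 mm; θ ← 0°
rotate_crank_by(+63°): θ ← 0° +63° = 63°
rotate_crank_by(+17°): θ ← 63° +17° = 80°
rotate_crank_by(+59°): θ ← 80° +59° = 139°
rotate_crank_by(-50°): θ ← 139° -50° = 89°
rotate_crank_by(+40°): θ ← 89° +40° = 129°
crank pin P = (r cos θ, r sin θ) = (-34.612622, 42.743028)
h = r sin θ − e = 42.743028 − 12 = 30.743028
sin φ = h / L = 30.743028 / 182 = 0.16891774
φ = arcsin(0.16891774) = 9.724900°

9.7249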